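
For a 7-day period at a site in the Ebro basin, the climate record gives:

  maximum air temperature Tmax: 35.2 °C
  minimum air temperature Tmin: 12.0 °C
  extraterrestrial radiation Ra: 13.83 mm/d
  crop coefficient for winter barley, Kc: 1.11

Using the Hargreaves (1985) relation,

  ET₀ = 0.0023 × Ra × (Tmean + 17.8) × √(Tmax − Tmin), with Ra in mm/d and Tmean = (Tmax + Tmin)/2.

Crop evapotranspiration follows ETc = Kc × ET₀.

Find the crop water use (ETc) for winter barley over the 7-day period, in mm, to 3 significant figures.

Tmean = (35.2 + 12.0)/2 = 23.60 °C
ET₀ = 0.0023 × 13.83 × (23.60 + 17.8) × √23.2 = 0.0023 × 13.83 × 41.40 × 4.8166 = 6.3429 mm/d
ETc = Kc × ET₀ = 1.11 × 6.3429 = 7.0406 mm/d
Over 7 days: 7.0406 × 7 = 49.284 mm

49.3 mm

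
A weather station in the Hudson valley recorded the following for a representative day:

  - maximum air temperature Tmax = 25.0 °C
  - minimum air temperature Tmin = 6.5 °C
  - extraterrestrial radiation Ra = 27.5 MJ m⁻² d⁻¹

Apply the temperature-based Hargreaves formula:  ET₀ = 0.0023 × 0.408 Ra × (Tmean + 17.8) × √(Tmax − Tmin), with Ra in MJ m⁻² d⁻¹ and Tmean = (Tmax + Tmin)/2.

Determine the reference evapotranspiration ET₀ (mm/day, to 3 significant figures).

Tmean = (25.0 + 6.5)/2 = 15.75 °C
0.408 Ra = 0.408 × 27.5 = 11.2200 mm/d equivalent
ET₀ = 0.0023 × 11.2200 × (15.75 + 17.8) × √18.5 = 0.0023 × 11.2200 × 33.55 × 4.3012 = 3.7239 mm/d

3.72 mm/day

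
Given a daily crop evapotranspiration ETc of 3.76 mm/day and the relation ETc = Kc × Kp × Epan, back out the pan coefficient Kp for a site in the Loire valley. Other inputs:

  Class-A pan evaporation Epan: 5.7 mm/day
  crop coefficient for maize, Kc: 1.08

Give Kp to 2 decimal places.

0.61

ETc = Kc × Kp × Epan  ⇒  Kp = ETc / (Kc × Epan)
Kp = 3.76 / (1.08 × 5.7) = 3.76 / 6.156 = 0.6108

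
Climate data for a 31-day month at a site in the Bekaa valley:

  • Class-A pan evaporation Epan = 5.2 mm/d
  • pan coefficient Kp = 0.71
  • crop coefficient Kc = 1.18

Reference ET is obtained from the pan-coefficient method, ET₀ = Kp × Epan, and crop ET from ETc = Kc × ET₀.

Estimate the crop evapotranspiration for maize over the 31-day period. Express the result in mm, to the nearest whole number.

135 mm

ET₀ = 0.71 × 5.2 = 3.6920 mm/d
ETc = Kc × ET₀ = 1.18 × 3.6920 = 4.3566 mm/d
Over 31 days: 4.3566 × 31 = 135.055 mm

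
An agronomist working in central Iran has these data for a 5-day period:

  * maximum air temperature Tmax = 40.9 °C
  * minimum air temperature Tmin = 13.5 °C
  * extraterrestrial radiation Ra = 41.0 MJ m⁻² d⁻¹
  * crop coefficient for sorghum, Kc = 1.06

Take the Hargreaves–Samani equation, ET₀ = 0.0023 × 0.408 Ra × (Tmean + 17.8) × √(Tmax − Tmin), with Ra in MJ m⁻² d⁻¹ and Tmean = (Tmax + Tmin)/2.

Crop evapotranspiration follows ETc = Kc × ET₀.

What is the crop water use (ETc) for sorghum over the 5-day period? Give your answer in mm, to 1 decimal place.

Tmean = (40.9 + 13.5)/2 = 27.20 °C
0.408 Ra = 0.408 × 41.0 = 16.7280 mm/d equivalent
ET₀ = 0.0023 × 16.7280 × (27.20 + 17.8) × √27.4 = 0.0023 × 16.7280 × 45.00 × 5.2345 = 9.0627 mm/d
ETc = Kc × ET₀ = 1.06 × 9.0627 = 9.6065 mm/d
Over 5 days: 9.6065 × 5 = 48.033 mm

48.0 mm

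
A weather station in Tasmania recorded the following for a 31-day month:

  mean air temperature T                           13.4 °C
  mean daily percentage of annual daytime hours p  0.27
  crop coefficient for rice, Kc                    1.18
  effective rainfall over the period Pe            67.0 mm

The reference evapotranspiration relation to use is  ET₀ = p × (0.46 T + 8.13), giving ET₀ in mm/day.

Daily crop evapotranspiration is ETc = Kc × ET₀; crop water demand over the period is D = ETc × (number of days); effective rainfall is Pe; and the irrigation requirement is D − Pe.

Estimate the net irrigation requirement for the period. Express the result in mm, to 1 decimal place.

ET₀ = 0.27 × (0.46 × 13.4 + 8.13) = 0.27 × 14.294 = 3.8594 mm/d
ETc = Kc × ET₀ = 1.18 × 3.8594 = 4.5541 mm/d
Crop demand D = ETc × 31 d = 4.5541 × 31 = 141.177 mm
D − Pe = 141.177 − 67.0 = 74.177 mm

74.2 mm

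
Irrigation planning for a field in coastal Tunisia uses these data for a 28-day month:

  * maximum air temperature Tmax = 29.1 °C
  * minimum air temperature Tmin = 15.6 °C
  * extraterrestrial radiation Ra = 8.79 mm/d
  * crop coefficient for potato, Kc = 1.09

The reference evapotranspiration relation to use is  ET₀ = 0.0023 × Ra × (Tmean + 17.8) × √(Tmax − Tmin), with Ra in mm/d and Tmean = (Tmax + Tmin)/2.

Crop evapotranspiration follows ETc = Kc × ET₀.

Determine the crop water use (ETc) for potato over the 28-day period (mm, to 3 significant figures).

Tmean = (29.1 + 15.6)/2 = 22.35 °C
ET₀ = 0.0023 × 8.79 × (22.35 + 17.8) × √13.5 = 0.0023 × 8.79 × 40.15 × 3.6742 = 2.9824 mm/d
ETc = Kc × ET₀ = 1.09 × 2.9824 = 3.2508 mm/d
Over 28 days: 3.2508 × 28 = 91.022 mm

91.0 mm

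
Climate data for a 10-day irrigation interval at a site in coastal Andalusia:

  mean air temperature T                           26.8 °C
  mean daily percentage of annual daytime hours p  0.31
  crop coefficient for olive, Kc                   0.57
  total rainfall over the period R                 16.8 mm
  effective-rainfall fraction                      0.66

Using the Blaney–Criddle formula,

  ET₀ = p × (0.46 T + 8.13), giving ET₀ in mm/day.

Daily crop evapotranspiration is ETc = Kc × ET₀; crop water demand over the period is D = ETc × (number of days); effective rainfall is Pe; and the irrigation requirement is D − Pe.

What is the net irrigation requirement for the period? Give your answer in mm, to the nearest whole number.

ET₀ = 0.31 × (0.46 × 26.8 + 8.13) = 0.31 × 20.458 = 6.3420 mm/d
ETc = Kc × ET₀ = 0.57 × 6.3420 = 3.6149 mm/d
Crop demand D = ETc × 10 d = 3.6149 × 10 = 36.149 mm
Pe = 0.66 × 16.8 = 11.088 mm
D − Pe = 36.149 − 11.088 = 25.061 mm

25 mm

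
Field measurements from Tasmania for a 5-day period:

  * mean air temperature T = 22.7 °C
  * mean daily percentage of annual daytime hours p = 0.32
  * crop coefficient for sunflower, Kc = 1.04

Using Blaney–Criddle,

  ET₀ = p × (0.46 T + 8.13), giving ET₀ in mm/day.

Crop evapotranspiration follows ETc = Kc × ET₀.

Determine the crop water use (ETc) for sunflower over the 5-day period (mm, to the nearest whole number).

31 mm

ET₀ = 0.32 × (0.46 × 22.7 + 8.13) = 0.32 × 18.572 = 5.9430 mm/d
ETc = Kc × ET₀ = 1.04 × 5.9430 = 6.1807 mm/d
Over 5 days: 6.1807 × 5 = 30.904 mm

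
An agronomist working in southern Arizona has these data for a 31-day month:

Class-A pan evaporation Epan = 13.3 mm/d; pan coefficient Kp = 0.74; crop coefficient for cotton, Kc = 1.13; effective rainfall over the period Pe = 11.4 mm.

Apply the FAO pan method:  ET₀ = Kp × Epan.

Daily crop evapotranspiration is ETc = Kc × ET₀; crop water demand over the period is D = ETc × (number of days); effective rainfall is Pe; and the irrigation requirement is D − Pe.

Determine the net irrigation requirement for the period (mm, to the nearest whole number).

333 mm

ET₀ = 0.74 × 13.3 = 9.8420 mm/d
ETc = Kc × ET₀ = 1.13 × 9.8420 = 11.1215 mm/d
Crop demand D = ETc × 31 d = 11.1215 × 31 = 344.767 mm
D − Pe = 344.767 − 11.4 = 333.367 mm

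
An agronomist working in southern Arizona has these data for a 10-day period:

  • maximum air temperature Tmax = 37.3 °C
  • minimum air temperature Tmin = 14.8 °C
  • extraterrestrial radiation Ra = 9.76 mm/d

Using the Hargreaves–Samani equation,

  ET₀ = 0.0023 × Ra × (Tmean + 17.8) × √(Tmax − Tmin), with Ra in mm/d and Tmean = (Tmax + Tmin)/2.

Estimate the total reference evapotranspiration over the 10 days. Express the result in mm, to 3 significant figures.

46.7 mm

Tmean = (37.3 + 14.8)/2 = 26.05 °C
ET₀ = 0.0023 × 9.76 × (26.05 + 17.8) × √22.5 = 0.0023 × 9.76 × 43.85 × 4.7434 = 4.6691 mm/d
Over 10 days: 4.6691 × 10 = 46.691 mm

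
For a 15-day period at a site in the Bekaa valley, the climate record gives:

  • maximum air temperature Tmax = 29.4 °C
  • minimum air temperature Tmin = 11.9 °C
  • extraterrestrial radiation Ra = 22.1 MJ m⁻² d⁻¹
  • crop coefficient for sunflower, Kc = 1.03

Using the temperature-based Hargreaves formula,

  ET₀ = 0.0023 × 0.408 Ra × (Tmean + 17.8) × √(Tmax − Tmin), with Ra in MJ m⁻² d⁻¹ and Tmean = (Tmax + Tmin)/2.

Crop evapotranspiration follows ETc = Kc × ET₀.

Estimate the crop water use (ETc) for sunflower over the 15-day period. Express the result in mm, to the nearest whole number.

Tmean = (29.4 + 11.9)/2 = 20.65 °C
0.408 Ra = 0.408 × 22.1 = 9.0168 mm/d equivalent
ET₀ = 0.0023 × 9.0168 × (20.65 + 17.8) × √17.5 = 0.0023 × 9.0168 × 38.45 × 4.1833 = 3.3358 mm/d
ETc = Kc × ET₀ = 1.03 × 3.3358 = 3.4359 mm/d
Over 15 days: 3.4359 × 15 = 51.539 mm

52 mm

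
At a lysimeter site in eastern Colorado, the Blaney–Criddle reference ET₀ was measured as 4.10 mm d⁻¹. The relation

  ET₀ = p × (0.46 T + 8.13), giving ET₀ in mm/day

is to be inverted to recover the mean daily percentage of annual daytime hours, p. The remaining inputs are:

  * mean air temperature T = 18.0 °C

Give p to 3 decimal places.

0.250

p = ET₀ / (0.46 T + 8.13) = 4.10 / (0.46 × 18.0 + 8.13) = 4.10 / 16.410 = 0.2498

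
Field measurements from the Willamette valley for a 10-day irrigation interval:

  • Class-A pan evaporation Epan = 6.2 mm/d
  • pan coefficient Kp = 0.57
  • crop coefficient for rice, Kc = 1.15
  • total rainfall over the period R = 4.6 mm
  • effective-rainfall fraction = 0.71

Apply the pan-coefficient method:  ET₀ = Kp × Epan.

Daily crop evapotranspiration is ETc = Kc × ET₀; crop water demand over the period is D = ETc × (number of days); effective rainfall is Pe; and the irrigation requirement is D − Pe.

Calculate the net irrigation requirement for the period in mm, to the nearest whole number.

37 mm

ET₀ = 0.57 × 6.2 = 3.5340 mm/d
ETc = Kc × ET₀ = 1.15 × 3.5340 = 4.0641 mm/d
Crop demand D = ETc × 10 d = 4.0641 × 10 = 40.641 mm
Pe = 0.71 × 4.6 = 3.266 mm
D − Pe = 40.641 − 3.266 = 37.375 mm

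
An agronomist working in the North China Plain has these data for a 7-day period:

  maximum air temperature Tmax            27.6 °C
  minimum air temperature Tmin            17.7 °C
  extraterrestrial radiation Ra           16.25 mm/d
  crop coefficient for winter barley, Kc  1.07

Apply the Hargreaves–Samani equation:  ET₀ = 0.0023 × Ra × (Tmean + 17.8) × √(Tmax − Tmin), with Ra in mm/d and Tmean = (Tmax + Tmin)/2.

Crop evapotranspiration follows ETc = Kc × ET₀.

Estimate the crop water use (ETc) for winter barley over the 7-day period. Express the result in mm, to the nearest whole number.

Tmean = (27.6 + 17.7)/2 = 22.65 °C
ET₀ = 0.0023 × 16.25 × (22.65 + 17.8) × √9.9 = 0.0023 × 16.25 × 40.45 × 3.1464 = 4.7568 mm/d
ETc = Kc × ET₀ = 1.07 × 4.7568 = 5.0898 mm/d
Over 7 days: 5.0898 × 7 = 35.629 mm

36 mm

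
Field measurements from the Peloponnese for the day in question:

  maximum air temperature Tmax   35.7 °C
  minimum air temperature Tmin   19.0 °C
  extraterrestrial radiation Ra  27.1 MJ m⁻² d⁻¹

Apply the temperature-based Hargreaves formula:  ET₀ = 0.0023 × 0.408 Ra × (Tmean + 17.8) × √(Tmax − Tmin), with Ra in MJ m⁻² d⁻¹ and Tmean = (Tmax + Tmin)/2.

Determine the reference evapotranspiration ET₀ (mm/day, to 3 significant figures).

4.69 mm/day

Tmean = (35.7 + 19.0)/2 = 27.35 °C
0.408 Ra = 0.408 × 27.1 = 11.0568 mm/d equivalent
ET₀ = 0.0023 × 11.0568 × (27.35 + 17.8) × √16.7 = 0.0023 × 11.0568 × 45.15 × 4.0866 = 4.6922 mm/d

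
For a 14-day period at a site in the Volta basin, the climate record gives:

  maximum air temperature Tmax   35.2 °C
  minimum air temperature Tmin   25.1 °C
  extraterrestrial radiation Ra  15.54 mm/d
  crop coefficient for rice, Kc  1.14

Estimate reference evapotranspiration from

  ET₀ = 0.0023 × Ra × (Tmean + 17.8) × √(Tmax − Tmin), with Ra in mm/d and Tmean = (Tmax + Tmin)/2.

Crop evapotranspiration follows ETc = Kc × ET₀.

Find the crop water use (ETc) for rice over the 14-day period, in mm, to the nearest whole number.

Tmean = (35.2 + 25.1)/2 = 30.15 °C
ET₀ = 0.0023 × 15.54 × (30.15 + 17.8) × √10.1 = 0.0023 × 15.54 × 47.95 × 3.1780 = 5.4465 mm/d
ETc = Kc × ET₀ = 1.14 × 5.4465 = 6.2090 mm/d
Over 14 days: 6.2090 × 14 = 86.926 mm

87 mm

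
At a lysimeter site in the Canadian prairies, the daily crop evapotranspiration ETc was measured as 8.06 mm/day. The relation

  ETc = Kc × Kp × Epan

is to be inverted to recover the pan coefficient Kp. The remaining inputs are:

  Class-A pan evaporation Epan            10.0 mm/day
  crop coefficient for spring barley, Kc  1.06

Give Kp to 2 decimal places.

0.76

ETc = Kc × Kp × Epan  ⇒  Kp = ETc / (Kc × Epan)
Kp = 8.06 / (1.06 × 10.0) = 8.06 / 10.600 = 0.7604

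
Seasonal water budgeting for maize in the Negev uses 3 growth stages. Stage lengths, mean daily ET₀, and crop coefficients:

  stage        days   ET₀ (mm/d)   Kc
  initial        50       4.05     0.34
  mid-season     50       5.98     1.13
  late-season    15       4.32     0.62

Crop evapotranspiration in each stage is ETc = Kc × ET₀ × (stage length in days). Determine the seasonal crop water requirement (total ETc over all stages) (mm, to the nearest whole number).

initial: 0.34 × 4.05 × 50 = 68.85 mm
mid-season: 1.13 × 5.98 × 50 = 337.87 mm
late-season: 0.62 × 4.32 × 15 = 40.18 mm
Seasonal total = 446.90 mm

447 mm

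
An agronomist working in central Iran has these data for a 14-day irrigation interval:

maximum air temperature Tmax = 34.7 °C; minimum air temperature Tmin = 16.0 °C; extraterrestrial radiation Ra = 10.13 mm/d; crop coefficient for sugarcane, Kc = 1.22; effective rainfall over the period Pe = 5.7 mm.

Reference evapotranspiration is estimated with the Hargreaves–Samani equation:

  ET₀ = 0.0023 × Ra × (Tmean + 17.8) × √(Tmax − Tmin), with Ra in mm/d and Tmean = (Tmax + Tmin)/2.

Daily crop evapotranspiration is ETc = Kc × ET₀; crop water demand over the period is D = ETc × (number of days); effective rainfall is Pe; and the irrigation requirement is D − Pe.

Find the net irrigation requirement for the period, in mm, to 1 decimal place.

Tmean = (34.7 + 16.0)/2 = 25.35 °C
ET₀ = 0.0023 × 10.13 × (25.35 + 17.8) × √18.7 = 0.0023 × 10.13 × 43.15 × 4.3243 = 4.3474 mm/d
ETc = Kc × ET₀ = 1.22 × 4.3474 = 5.3038 mm/d
Crop demand D = ETc × 14 d = 5.3038 × 14 = 74.253 mm
D − Pe = 74.253 − 5.7 = 68.553 mm

68.6 mm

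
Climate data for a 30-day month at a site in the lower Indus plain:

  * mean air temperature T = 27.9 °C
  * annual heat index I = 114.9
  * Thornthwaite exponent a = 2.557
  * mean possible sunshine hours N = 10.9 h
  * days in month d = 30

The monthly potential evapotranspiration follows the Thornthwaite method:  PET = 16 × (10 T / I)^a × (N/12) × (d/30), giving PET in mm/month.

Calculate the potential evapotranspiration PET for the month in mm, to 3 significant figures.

140 mm

10T/I = 10 × 27.9 / 114.9 = 2.4282
(10T/I)^a = 2.4282^2.557 = 9.6643
Uncorrected PET = 16 × 9.6643 = 154.629 mm
Correction = (N/12)(d/30) = (10.9/12)(30/30) = 0.9083
PET = 154.629 × 0.9083 = 140.450 mm/month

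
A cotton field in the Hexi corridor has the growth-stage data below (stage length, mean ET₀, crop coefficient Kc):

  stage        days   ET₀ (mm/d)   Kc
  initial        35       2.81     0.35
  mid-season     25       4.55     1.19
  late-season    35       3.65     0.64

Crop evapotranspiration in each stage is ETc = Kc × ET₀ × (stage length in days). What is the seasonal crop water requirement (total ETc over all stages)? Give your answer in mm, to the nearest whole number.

initial: 0.35 × 2.81 × 35 = 34.42 mm
mid-season: 1.19 × 4.55 × 25 = 135.36 mm
late-season: 0.64 × 3.65 × 35 = 81.76 mm
Seasonal total = 251.54 mm

252 mm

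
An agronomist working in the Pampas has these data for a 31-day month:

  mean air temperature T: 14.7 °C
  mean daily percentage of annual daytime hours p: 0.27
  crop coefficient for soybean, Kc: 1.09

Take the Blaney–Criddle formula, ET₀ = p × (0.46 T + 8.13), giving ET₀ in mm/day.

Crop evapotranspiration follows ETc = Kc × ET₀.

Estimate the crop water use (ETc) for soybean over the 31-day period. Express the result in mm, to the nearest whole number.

136 mm

ET₀ = 0.27 × (0.46 × 14.7 + 8.13) = 0.27 × 14.892 = 4.0208 mm/d
ETc = Kc × ET₀ = 1.09 × 4.0208 = 4.3827 mm/d
Over 31 days: 4.3827 × 31 = 135.864 mm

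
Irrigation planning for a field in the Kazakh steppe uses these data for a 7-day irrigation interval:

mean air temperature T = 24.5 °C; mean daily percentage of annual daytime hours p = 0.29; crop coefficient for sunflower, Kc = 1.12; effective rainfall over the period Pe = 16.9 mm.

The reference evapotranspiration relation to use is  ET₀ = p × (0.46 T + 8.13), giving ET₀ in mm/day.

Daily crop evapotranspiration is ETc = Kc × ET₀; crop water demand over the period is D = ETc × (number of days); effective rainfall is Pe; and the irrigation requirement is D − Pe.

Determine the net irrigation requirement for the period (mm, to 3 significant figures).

27.2 mm

ET₀ = 0.29 × (0.46 × 24.5 + 8.13) = 0.29 × 19.400 = 5.6260 mm/d
ETc = Kc × ET₀ = 1.12 × 5.6260 = 6.3011 mm/d
Crop demand D = ETc × 7 d = 6.3011 × 7 = 44.108 mm
D − Pe = 44.108 − 16.9 = 27.208 mm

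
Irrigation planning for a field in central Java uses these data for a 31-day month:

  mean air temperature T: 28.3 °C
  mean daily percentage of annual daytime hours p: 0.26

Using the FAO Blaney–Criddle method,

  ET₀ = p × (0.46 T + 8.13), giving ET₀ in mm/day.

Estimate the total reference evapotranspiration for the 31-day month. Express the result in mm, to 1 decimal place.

ET₀ = 0.26 × (0.46 × 28.3 + 8.13) = 0.26 × 21.148 = 5.4985 mm/d
Monthly total = 5.4985 × 31 = 170.454 mm

170.5 mm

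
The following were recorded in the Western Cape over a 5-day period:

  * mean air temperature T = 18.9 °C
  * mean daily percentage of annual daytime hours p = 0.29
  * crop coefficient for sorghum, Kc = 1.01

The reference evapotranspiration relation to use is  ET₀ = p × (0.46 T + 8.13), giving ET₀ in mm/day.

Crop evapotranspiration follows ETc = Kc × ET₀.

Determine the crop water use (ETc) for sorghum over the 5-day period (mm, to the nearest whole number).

ET₀ = 0.29 × (0.46 × 18.9 + 8.13) = 0.29 × 16.824 = 4.8790 mm/d
ETc = Kc × ET₀ = 1.01 × 4.8790 = 4.9278 mm/d
Over 5 days: 4.9278 × 5 = 24.639 mm

25 mm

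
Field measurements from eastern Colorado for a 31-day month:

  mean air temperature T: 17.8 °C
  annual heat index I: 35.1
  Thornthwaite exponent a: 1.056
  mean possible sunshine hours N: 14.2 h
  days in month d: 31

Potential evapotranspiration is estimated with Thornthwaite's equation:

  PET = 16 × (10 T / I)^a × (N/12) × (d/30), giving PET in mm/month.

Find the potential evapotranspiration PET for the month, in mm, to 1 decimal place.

108.7 mm

10T/I = 10 × 17.8 / 35.1 = 5.0712
(10T/I)^a = 5.0712^1.056 = 5.5539
Uncorrected PET = 16 × 5.5539 = 88.862 mm
Correction = (N/12)(d/30) = (14.2/12)(31/30) = 1.2228
PET = 88.862 × 1.2228 = 108.660 mm/month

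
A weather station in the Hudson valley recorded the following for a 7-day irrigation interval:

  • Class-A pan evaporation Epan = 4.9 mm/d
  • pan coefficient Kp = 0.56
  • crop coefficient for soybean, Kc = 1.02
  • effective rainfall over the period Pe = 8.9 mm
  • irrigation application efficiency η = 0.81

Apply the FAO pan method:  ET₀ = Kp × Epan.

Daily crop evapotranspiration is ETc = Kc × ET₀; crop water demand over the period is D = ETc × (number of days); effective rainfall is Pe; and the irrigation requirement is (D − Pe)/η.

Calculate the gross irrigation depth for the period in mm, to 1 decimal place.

ET₀ = 0.56 × 4.9 = 2.7440 mm/d
ETc = Kc × ET₀ = 1.02 × 2.7440 = 2.7989 mm/d
Crop demand D = ETc × 7 d = 2.7989 × 7 = 19.592 mm
D − Pe = 19.592 − 8.9 = 10.692 mm
Gross irrigation = 10.692 / 0.81 = 13.200 mm

13.2 mm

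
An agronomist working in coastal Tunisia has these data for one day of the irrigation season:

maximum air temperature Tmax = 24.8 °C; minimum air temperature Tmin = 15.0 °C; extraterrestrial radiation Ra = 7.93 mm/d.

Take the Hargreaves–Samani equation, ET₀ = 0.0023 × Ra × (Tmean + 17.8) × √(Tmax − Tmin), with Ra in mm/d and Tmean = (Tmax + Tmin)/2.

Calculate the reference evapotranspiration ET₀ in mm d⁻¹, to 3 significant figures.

Tmean = (24.8 + 15.0)/2 = 19.90 °C
ET₀ = 0.0023 × 7.93 × (19.90 + 17.8) × √9.8 = 0.0023 × 7.93 × 37.70 × 3.1305 = 2.1526 mm/d

2.15 mm d⁻¹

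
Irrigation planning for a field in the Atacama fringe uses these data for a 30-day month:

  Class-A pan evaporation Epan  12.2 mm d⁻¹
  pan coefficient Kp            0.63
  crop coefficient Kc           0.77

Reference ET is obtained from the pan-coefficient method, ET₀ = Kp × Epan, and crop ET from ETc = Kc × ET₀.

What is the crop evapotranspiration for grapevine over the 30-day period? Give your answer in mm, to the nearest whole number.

178 mm

ET₀ = 0.63 × 12.2 = 7.6860 mm/d
ETc = Kc × ET₀ = 0.77 × 7.6860 = 5.9182 mm/d
Over 30 days: 5.9182 × 30 = 177.546 mm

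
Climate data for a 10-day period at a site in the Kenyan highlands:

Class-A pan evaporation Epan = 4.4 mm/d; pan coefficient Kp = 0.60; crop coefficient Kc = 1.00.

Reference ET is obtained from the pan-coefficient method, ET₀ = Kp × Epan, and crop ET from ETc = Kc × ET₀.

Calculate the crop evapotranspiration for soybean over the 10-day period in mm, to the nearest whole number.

ET₀ = 0.60 × 4.4 = 2.6400 mm/d
ETc = Kc × ET₀ = 1.00 × 2.6400 = 2.6400 mm/d
Over 10 days: 2.6400 × 10 = 26.400 mm

26 mm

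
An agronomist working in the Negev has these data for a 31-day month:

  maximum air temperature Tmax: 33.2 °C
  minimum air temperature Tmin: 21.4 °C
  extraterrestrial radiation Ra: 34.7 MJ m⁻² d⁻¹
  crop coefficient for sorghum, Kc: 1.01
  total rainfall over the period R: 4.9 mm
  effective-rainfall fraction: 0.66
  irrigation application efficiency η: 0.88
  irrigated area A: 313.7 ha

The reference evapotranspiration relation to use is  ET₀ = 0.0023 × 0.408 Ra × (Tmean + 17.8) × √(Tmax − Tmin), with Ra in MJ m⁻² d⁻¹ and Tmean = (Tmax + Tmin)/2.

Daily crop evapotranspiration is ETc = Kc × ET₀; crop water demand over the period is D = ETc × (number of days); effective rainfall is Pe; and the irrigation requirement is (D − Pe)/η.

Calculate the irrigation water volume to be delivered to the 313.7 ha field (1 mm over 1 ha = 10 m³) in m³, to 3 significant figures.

552000 m³

Tmean = (33.2 + 21.4)/2 = 27.30 °C
0.408 Ra = 0.408 × 34.7 = 14.1576 mm/d equivalent
ET₀ = 0.0023 × 14.1576 × (27.30 + 17.8) × √11.8 = 0.0023 × 14.1576 × 45.10 × 3.4351 = 5.0447 mm/d
ETc = Kc × ET₀ = 1.01 × 5.0447 = 5.0951 mm/d
Crop demand D = ETc × 31 d = 5.0951 × 31 = 157.948 mm
Pe = 0.66 × 4.9 = 3.234 mm
D − Pe = 157.948 − 3.234 = 154.714 mm
Gross irrigation = 154.714 / 0.88 = 175.811 mm
Volume = 175.811 mm × 313.7 ha × 10 = 551519.1 m³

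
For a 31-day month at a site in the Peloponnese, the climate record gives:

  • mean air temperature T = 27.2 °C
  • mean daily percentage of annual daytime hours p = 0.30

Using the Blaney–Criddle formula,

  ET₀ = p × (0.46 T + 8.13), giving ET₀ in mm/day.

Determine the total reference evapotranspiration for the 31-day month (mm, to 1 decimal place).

ET₀ = 0.30 × (0.46 × 27.2 + 8.13) = 0.30 × 20.642 = 6.1926 mm/d
Monthly total = 6.1926 × 31 = 191.971 mm

192.0 mm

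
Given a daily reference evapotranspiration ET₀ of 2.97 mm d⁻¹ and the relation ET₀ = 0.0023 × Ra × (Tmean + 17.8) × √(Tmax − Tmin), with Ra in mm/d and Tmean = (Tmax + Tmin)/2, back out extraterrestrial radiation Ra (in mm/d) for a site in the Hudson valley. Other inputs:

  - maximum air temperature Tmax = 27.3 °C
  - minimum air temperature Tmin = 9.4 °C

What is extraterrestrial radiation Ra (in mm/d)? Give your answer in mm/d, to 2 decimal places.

8.44 mm/d

Tmean = 18.35 °C; √ΔT = 4.2308
Ra = ET₀ / [0.0023 × (Tmean+17.8) × √ΔT] = 2.97 / (0.0023 × 36.15 × 4.2308) = 8.443 mm/d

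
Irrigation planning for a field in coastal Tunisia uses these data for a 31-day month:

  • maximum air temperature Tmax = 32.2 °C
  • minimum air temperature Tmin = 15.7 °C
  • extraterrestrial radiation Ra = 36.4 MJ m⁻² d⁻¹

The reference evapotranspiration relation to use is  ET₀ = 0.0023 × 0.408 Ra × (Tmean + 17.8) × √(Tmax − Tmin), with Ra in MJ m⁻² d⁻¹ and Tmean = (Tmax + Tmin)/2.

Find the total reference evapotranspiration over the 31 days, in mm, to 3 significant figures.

180 mm

Tmean = (32.2 + 15.7)/2 = 23.95 °C
0.408 Ra = 0.408 × 36.4 = 14.8512 mm/d equivalent
ET₀ = 0.0023 × 14.8512 × (23.95 + 17.8) × √16.5 = 0.0023 × 14.8512 × 41.75 × 4.0620 = 5.7928 mm/d
Over 31 days: 5.7928 × 31 = 179.577 mm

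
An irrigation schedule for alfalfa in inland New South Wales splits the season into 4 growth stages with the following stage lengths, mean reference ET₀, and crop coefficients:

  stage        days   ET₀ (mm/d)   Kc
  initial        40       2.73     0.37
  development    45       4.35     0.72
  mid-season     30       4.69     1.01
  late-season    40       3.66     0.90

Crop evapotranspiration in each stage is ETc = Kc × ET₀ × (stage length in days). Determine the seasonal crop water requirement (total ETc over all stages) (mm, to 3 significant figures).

initial: 0.37 × 2.73 × 40 = 40.40 mm
development: 0.72 × 4.35 × 45 = 140.94 mm
mid-season: 1.01 × 4.69 × 30 = 142.11 mm
late-season: 0.90 × 3.66 × 40 = 131.76 mm
Seasonal total = 455.21 mm

455 mm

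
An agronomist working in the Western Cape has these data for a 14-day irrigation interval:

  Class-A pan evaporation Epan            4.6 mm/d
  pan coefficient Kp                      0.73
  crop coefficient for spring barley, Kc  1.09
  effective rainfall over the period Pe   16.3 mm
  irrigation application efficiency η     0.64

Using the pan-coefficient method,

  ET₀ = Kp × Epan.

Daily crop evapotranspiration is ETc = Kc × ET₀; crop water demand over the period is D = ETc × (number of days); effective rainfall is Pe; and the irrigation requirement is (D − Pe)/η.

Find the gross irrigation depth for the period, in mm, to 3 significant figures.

ET₀ = 0.73 × 4.6 = 3.3580 mm/d
ETc = Kc × ET₀ = 1.09 × 3.3580 = 3.6602 mm/d
Crop demand D = ETc × 14 d = 3.6602 × 14 = 51.243 mm
D − Pe = 51.243 − 16.3 = 34.943 mm
Gross irrigation = 34.943 / 0.64 = 54.598 mm

54.6 mm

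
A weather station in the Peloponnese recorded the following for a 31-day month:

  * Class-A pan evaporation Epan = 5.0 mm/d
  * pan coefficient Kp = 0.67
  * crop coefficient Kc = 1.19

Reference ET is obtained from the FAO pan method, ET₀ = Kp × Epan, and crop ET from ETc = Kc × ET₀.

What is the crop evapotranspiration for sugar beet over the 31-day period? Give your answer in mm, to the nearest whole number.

124 mm

ET₀ = 0.67 × 5.0 = 3.3500 mm/d
ETc = Kc × ET₀ = 1.19 × 3.3500 = 3.9865 mm/d
Over 31 days: 3.9865 × 31 = 123.582 mm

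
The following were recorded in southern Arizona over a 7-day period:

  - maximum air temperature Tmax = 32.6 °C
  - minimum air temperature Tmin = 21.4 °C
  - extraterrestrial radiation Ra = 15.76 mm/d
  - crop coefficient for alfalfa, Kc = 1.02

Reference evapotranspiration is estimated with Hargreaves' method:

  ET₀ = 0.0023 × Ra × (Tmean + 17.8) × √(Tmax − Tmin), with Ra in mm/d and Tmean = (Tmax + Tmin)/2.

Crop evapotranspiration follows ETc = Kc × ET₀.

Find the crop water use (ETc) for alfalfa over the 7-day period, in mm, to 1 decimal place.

38.8 mm

Tmean = (32.6 + 21.4)/2 = 27.00 °C
ET₀ = 0.0023 × 15.76 × (27.00 + 17.8) × √11.2 = 0.0023 × 15.76 × 44.80 × 3.3466 = 5.4346 mm/d
ETc = Kc × ET₀ = 1.02 × 5.4346 = 5.5433 mm/d
Over 7 days: 5.5433 × 7 = 38.803 mm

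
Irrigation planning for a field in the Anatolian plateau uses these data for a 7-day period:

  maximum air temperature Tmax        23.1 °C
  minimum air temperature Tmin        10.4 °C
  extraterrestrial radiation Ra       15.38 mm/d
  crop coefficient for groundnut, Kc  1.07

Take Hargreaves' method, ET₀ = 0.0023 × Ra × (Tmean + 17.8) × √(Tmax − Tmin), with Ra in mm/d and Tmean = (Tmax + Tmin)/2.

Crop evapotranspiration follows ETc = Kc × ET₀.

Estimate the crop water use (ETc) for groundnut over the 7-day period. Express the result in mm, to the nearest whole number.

33 mm

Tmean = (23.1 + 10.4)/2 = 16.75 °C
ET₀ = 0.0023 × 15.38 × (16.75 + 17.8) × √12.7 = 0.0023 × 15.38 × 34.55 × 3.5637 = 4.3555 mm/d
ETc = Kc × ET₀ = 1.07 × 4.3555 = 4.6604 mm/d
Over 7 days: 4.6604 × 7 = 32.623 mm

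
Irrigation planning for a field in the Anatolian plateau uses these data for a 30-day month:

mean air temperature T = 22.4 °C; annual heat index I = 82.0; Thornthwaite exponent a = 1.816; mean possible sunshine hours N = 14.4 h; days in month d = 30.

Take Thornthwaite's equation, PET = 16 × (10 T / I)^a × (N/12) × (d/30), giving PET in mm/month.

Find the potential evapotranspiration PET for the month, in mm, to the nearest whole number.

10T/I = 10 × 22.4 / 82.0 = 2.7317
(10T/I)^a = 2.7317^1.816 = 6.2024
Uncorrected PET = 16 × 6.2024 = 99.238 mm
Correction = (N/12)(d/30) = (14.4/12)(30/30) = 1.2000
PET = 99.238 × 1.2000 = 119.086 mm/month

119 mm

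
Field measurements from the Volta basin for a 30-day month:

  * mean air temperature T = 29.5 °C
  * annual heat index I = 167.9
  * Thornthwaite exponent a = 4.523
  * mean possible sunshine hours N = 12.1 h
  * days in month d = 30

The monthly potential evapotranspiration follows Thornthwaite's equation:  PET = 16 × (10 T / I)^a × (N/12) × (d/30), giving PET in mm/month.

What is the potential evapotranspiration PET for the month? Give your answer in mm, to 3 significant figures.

10T/I = 10 × 29.5 / 167.9 = 1.7570
(10T/I)^a = 1.7570^4.523 = 12.7968
Uncorrected PET = 16 × 12.7968 = 204.749 mm
Correction = (N/12)(d/30) = (12.1/12)(30/30) = 1.0083
PET = 204.749 × 1.0083 = 206.448 mm/month

206 mm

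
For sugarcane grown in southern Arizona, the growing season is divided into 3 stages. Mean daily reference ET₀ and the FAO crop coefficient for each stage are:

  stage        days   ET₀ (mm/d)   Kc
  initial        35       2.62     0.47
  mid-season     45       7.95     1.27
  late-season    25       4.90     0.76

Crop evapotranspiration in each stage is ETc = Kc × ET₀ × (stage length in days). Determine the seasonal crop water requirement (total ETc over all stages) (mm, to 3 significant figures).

initial: 0.47 × 2.62 × 35 = 43.10 mm
mid-season: 1.27 × 7.95 × 45 = 454.34 mm
late-season: 0.76 × 4.90 × 25 = 93.10 mm
Seasonal total = 590.54 mm

591 mm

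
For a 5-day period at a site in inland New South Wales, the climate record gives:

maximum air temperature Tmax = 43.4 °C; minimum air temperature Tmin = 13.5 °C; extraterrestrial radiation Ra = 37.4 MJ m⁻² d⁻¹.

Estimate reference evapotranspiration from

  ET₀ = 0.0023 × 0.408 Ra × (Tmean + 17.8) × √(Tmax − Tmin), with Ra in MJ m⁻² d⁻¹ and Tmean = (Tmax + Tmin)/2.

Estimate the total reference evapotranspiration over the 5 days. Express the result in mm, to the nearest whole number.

Tmean = (43.4 + 13.5)/2 = 28.45 °C
0.408 Ra = 0.408 × 37.4 = 15.2592 mm/d equivalent
ET₀ = 0.0023 × 15.2592 × (28.45 + 17.8) × √29.9 = 0.0023 × 15.2592 × 46.25 × 5.4681 = 8.8758 mm/d
Over 5 days: 8.8758 × 5 = 44.379 mm

44 mm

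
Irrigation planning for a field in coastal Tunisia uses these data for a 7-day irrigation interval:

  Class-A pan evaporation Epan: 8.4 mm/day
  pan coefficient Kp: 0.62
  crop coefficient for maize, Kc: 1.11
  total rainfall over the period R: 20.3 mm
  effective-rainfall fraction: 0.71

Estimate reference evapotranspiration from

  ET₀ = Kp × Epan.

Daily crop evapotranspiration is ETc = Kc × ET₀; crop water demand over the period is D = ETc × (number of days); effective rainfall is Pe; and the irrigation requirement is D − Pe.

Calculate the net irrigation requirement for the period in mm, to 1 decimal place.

26.1 mm

ET₀ = 0.62 × 8.4 = 5.2080 mm/d
ETc = Kc × ET₀ = 1.11 × 5.2080 = 5.7809 mm/d
Crop demand D = ETc × 7 d = 5.7809 × 7 = 40.466 mm
Pe = 0.71 × 20.3 = 14.413 mm
D − Pe = 40.466 − 14.413 = 26.053 mm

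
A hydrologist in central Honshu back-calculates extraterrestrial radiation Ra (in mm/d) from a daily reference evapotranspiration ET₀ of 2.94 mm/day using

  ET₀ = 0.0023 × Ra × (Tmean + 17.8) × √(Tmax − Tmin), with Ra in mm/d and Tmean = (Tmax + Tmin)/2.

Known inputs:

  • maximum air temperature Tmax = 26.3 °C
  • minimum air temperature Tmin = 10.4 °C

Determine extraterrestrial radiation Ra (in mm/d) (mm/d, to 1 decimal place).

8.9 mm/d

Tmean = 18.35 °C; √ΔT = 3.9875
Ra = ET₀ / [0.0023 × (Tmean+17.8) × √ΔT] = 2.94 / (0.0023 × 36.15 × 3.9875) = 8.868 mm/d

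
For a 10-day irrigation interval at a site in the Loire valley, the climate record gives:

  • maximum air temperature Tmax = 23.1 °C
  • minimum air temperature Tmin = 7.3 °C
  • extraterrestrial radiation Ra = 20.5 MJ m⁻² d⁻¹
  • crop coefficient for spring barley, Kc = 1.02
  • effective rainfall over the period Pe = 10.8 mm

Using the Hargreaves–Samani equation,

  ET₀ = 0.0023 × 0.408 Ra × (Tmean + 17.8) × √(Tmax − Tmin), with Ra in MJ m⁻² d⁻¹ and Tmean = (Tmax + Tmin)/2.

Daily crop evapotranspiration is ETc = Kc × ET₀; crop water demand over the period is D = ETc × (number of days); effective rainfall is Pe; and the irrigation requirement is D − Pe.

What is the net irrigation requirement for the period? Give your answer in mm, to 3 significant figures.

14.9 mm

Tmean = (23.1 + 7.3)/2 = 15.20 °C
0.408 Ra = 0.408 × 20.5 = 8.3640 mm/d equivalent
ET₀ = 0.0023 × 8.3640 × (15.20 + 17.8) × √15.8 = 0.0023 × 8.3640 × 33.00 × 3.9749 = 2.5234 mm/d
ETc = Kc × ET₀ = 1.02 × 2.5234 = 2.5739 mm/d
Crop demand D = ETc × 10 d = 2.5739 × 10 = 25.739 mm
D − Pe = 25.739 − 10.8 = 14.939 mm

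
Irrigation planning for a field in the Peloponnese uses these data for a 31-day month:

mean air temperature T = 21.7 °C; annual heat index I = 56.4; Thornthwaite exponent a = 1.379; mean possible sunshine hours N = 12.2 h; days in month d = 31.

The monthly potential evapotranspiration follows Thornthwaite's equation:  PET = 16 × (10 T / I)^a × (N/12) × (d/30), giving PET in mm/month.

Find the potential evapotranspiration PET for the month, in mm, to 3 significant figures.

10T/I = 10 × 21.7 / 56.4 = 3.8475
(10T/I)^a = 3.8475^1.379 = 6.4115
Uncorrected PET = 16 × 6.4115 = 102.584 mm
Correction = (N/12)(d/30) = (12.2/12)(31/30) = 1.0506
PET = 102.584 × 1.0506 = 107.775 mm/month

108 mm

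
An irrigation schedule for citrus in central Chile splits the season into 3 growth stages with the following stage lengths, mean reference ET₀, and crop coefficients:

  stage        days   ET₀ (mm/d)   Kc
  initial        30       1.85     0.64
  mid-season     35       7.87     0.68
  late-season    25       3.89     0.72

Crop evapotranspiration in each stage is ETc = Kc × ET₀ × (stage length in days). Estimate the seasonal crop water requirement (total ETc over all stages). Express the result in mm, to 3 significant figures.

293 mm

initial: 0.64 × 1.85 × 30 = 35.52 mm
mid-season: 0.68 × 7.87 × 35 = 187.31 mm
late-season: 0.72 × 3.89 × 25 = 70.02 mm
Seasonal total = 292.85 mm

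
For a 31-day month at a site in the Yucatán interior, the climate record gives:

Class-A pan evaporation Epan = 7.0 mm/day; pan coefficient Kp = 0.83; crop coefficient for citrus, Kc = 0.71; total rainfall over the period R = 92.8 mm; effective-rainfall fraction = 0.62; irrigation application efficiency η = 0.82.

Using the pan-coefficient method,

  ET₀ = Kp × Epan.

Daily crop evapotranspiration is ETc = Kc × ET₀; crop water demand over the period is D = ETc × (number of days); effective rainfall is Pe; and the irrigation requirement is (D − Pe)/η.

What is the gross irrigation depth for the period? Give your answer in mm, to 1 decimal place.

ET₀ = 0.83 × 7.0 = 5.8100 mm/d
ETc = Kc × ET₀ = 0.71 × 5.8100 = 4.1251 mm/d
Crop demand D = ETc × 31 d = 4.1251 × 31 = 127.878 mm
Pe = 0.62 × 92.8 = 57.536 mm
D − Pe = 127.878 − 57.536 = 70.342 mm
Gross irrigation = 70.342 / 0.82 = 85.783 mm

85.8 mm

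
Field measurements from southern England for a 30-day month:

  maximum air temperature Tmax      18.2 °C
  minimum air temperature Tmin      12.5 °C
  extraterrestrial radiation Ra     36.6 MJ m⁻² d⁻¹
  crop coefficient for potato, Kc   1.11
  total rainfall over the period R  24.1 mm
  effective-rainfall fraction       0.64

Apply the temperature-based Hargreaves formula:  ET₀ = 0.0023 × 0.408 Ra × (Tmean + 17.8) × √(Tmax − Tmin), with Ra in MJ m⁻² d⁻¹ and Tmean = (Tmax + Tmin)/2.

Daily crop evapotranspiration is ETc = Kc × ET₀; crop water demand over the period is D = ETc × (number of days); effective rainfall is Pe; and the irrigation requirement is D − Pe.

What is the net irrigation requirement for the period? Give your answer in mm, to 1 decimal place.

75.1 mm

Tmean = (18.2 + 12.5)/2 = 15.35 °C
0.408 Ra = 0.408 × 36.6 = 14.9328 mm/d equivalent
ET₀ = 0.0023 × 14.9328 × (15.35 + 17.8) × √5.7 = 0.0023 × 14.9328 × 33.15 × 2.3875 = 2.7183 mm/d
ETc = Kc × ET₀ = 1.11 × 2.7183 = 3.0173 mm/d
Crop demand D = ETc × 30 d = 3.0173 × 30 = 90.519 mm
Pe = 0.64 × 24.1 = 15.424 mm
D − Pe = 90.519 − 15.424 = 75.095 mm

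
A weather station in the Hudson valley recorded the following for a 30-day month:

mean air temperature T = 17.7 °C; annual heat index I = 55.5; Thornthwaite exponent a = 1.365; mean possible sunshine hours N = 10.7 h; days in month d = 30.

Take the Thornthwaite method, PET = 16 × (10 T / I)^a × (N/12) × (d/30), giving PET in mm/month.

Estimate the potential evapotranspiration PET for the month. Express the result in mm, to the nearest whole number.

10T/I = 10 × 17.7 / 55.5 = 3.1892
(10T/I)^a = 3.1892^1.365 = 4.8700
Uncorrected PET = 16 × 4.8700 = 77.920 mm
Correction = (N/12)(d/30) = (10.7/12)(30/30) = 0.8917
PET = 77.920 × 0.8917 = 69.481 mm/month

69 mm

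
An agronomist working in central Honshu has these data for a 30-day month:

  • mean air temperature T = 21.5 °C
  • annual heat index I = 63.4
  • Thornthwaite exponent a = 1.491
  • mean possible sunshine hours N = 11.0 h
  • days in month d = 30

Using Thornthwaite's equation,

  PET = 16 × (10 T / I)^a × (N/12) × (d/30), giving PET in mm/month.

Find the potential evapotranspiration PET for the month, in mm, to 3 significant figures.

90.6 mm

10T/I = 10 × 21.5 / 63.4 = 3.3912
(10T/I)^a = 3.3912^1.491 = 6.1767
Uncorrected PET = 16 × 6.1767 = 98.827 mm
Correction = (N/12)(d/30) = (11.0/12)(30/30) = 0.9167
PET = 98.827 × 0.9167 = 90.595 mm/month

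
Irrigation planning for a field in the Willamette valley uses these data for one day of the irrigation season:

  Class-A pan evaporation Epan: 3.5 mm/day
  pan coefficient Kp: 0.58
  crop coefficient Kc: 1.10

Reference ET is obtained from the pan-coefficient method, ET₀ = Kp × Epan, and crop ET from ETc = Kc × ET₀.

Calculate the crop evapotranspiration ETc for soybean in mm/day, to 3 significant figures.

ET₀ = 0.58 × 3.5 = 2.0300 mm/d
ETc = Kc × ET₀ = 1.10 × 2.0300 = 2.2330 mm/d

2.23 mm/day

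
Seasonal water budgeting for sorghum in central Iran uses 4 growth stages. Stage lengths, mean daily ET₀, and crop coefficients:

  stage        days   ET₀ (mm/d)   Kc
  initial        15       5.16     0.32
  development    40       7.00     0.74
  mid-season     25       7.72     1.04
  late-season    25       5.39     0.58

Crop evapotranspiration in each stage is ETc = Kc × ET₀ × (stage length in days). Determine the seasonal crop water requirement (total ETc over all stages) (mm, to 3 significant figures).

initial: 0.32 × 5.16 × 15 = 24.77 mm
development: 0.74 × 7.00 × 40 = 207.20 mm
mid-season: 1.04 × 7.72 × 25 = 200.72 mm
late-season: 0.58 × 5.39 × 25 = 78.16 mm
Seasonal total = 510.85 mm

511 mm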